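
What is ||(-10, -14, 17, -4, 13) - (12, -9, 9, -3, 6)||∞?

max(|x_i - y_i|) = max(|-10 - 12|, |-14 - (-9)|, |17 - 9|, |-4 - (-3)|, |13 - 6|) = max(22, 5, 8, 1, 7) = 22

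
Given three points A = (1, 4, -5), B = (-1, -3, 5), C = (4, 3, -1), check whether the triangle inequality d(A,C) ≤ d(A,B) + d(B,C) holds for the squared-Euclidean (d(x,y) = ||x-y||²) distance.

d(A,B) = 2² + 7² + 10² = 153, d(B,C) = 5² + 6² + 6² = 97, d(A,C) = 3² + 1² + 4² = 26.
d(A,C) = 26 ≤ 153 + 97 = 250. Triangle inequality is satisfied.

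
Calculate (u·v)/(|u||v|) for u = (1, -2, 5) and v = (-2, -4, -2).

With u = (1, -2, 5), v = (-2, -4, -2):
u·v = 1·(-2) + (-2)·(-4) + 5·(-2) = (-2) + 8 + (-10) = -4.
|u| = √(1² + (-2)² + 5²) = √30, |v| = √((-2)² + (-4)² + (-2)²) = √24, so |u||v| = √(30·24) = √720.
cos θ = (u·v)/(|u||v|) = -4/√720 ≈ -0.1491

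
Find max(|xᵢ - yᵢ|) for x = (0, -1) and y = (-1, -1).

max(|x_i - y_i|) = max(|0 - (-1)|, |-1 - (-1)|) = max(1, 0) = 1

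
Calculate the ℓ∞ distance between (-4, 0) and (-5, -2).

max(|x_i - y_i|) = max(|-4 - (-5)|, |0 - (-2)|) = max(1, 2) = 2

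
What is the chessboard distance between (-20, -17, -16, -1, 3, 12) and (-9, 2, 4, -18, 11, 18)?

max(|x_i - y_i|) = max(|-20 - (-9)|, |-17 - 2|, |-16 - 4|, |-1 - (-18)|, |3 - 11|, |12 - 18|) = max(11, 19, 20, 17, 8, 6) = 20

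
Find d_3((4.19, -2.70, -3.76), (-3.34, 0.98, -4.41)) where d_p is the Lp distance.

(Σ|x_i - y_i|^3)^(1/3) = (|4.19 - (-3.34)|^3 + |-2.7 - 0.98|^3 + |-3.76 - (-4.41)|^3)^(1/3)
= (7.53^3 + 3.68^3 + 0.65^3)^(1/3) ≈ (426.9578 + 49.836 + 0.2746)^(1/3) = (477.0684)^(1/3) ≈ 7.8138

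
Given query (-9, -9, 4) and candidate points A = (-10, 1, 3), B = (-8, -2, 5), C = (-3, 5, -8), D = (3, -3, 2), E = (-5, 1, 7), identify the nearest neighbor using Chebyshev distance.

Distances: d(A) = 10, d(B) = 7, d(C) = 14, d(D) = 12, d(E) = 10. Nearest: B = (-8, -2, 5) with distance 7.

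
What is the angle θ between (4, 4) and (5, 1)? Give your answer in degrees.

With u = (4, 4), v = (5, 1):
u·v = 4·5 + 4·1 = 20 + 4 = 24.
|u| = √(4² + 4²) = √32, |v| = √(5² + 1²) = √26, so |u||v| = √(32·26) = √832.
cos θ = (u·v)/(|u||v|) = 24/√832 ≈ 0.83205
θ = arccos(0.83205) ≈ 33.69°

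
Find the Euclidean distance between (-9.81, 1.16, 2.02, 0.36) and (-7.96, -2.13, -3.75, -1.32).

√(Σ(x_i - y_i)²) = √((-9.81 - (-7.96))² + (1.16 - (-2.13))² + (2.02 - (-3.75))² + (0.36 - (-1.32))²)
= √((-1.85)² + 3.29² + 5.77² + 1.68²) = √(3.4225 + 10.8241 + 33.2929 + 2.8224) = √50.3619 ≈ 7.0966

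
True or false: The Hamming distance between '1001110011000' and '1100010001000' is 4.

Differing positions: 2, 4, 5, 9. Hamming distance = 4, so the claim is true.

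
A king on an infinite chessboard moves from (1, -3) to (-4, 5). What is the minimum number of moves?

max(|x_i - y_i|) = max(|1 - (-4)|, |-3 - 5|) = max(5, 8) = 8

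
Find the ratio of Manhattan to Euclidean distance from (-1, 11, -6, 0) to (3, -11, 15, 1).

L1 = |-1 - 3| + |11 - (-11)| + |-6 - 15| + |0 - 1| = 4 + 22 + 21 + 1 = 48
L2 = √(4² + 22² + 21² + 1²) = √942 ≈ 30.692
L1 ≥ L2 always (equality iff movement is along one axis); L1 > L2 here.
Ratio L1/L2 = 48/√942 ≈ 1.5639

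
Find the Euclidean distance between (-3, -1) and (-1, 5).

√(Σ(x_i - y_i)²) = √((-3 - (-1))² + (-1 - 5)²)
= √((-2)² + (-6)²) = √(4 + 36) = √40 ≈ 6.3246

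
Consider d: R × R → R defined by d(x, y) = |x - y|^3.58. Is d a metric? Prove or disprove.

No. d(x,y) = |x-y|^3.58 fails the triangle inequality since p = 3.58 > 1. Counterexample: x = -1, y = 8, z = 13. d(x,z) = |-1 - 13|^3.58 = 14^3.58 ≈ 12680.5581, but d(x,y) + d(y,z) = 9^3.58 + 5^3.58 ≈ 2607.2831 + 317.9162 = 2925.1993. Since 12680.5581 > 2925.1993, the triangle inequality is violated.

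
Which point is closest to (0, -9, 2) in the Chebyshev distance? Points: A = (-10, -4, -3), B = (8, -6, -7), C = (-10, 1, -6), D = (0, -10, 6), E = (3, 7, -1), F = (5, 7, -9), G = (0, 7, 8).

Distances: d(A) = 10, d(B) = 9, d(C) = 10, d(D) = 4, d(E) = 16, d(F) = 16, d(G) = 16. Nearest: D = (0, -10, 6) with distance 4.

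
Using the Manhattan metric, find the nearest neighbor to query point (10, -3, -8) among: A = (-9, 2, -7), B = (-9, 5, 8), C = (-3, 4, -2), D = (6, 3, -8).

Distances: d(A) = 25, d(B) = 43, d(C) = 26, d(D) = 10. Nearest: D = (6, 3, -8) with distance 10.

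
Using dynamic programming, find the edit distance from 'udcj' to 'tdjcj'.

Let D[i][j] be the edit distance between the first i characters of 'udcj' and the first j characters of 'tdjcj', with D[i][0] = i, D[0][j] = j, and D[i][j] = D[i-1][j-1] if the characters match, else 1 + min(D[i-1][j], D[i][j-1], D[i-1][j-1]). Filling the table (rows: prefixes of 'udcj', columns: prefixes of 'tdjcj'):
     ε  t  d  j  c  j
  ε  0  1  2  3  4  5
  u  1  1  2  3  4  5
  d  2  2  1  2  3  4
  c  3  3  2  2  2  3
  j  4  4  3  2  3  2
The bottom-right entry gives D[4][5] = 2, so no sequence of fewer than 2 edits works. Backtracking through the table gives one optimal edit sequence (2 edits):
  udcj → tdcj (sub u→t @1)
  tdcj → tdjcj (ins j @3)
Edit distance = 2.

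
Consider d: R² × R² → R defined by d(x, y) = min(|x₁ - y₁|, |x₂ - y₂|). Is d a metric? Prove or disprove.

No. d fails identity of indiscernibles: take x = (-1, 0) and y = (-1, 3). Then d(x,y) = min(|-1 - (-1)|, |0 - 3|) = min(0, 3) = 0, yet x ≠ y.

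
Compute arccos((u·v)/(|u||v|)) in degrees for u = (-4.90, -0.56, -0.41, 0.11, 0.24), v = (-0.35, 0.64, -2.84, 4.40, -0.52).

With u = (-4.90, -0.56, -0.41, 0.11, 0.24), v = (-0.35, 0.64, -2.84, 4.40, -0.52):
u·v = (-4.9)·(-0.35) + (-0.56)·0.64 + (-0.41)·(-2.84) + 0.11·4.4 + 0.24·(-0.52) = 1.715 + (-0.3584) + 1.1644 + 0.484 + (-0.1248) = 2.8802.
|u| = √((-4.9)² + (-0.56)² + (-0.41)² + 0.11² + 0.24²) = √(24.01 + 0.3136 + 0.1681 + 0.0121 + 0.0576) = √24.5614, |v| = √((-0.35)² + 0.64² + (-2.84)² + 4.4² + (-0.52)²) = √(0.1225 + 0.4096 + 8.0656 + 19.36 + 0.2704) = √28.2281.
cos θ = (u·v)/(|u||v|) = 2.8802/(√24.5614·√28.2281) ≈ 0.109384
θ = arccos(0.109384) ≈ 83.72°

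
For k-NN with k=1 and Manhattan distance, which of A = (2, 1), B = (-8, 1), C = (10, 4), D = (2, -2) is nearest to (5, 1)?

Distances: d(A) = 3, d(B) = 13, d(C) = 8, d(D) = 6. Nearest: A = (2, 1) with distance 3.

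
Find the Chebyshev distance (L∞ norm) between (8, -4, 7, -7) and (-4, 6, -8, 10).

max(|x_i - y_i|) = max(|8 - (-4)|, |-4 - 6|, |7 - (-8)|, |-7 - 10|) = max(12, 10, 15, 17) = 17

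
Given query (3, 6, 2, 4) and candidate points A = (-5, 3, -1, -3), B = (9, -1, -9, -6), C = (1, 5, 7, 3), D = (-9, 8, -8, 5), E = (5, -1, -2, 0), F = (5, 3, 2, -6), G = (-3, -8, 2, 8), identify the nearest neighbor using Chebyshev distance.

Distances: d(A) = 8, d(B) = 11, d(C) = 5, d(D) = 12, d(E) = 7, d(F) = 10, d(G) = 14. Nearest: C = (1, 5, 7, 3) with distance 5.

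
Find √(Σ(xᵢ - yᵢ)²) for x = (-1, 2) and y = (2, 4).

√(Σ(x_i - y_i)²) = √((-1 - 2)² + (2 - 4)²)
= √((-3)² + (-2)²) = √(9 + 4) = √13 ≈ 3.6056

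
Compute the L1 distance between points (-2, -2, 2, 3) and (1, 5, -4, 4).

Σ|x_i - y_i| = |-2 - 1| + |-2 - 5| + |2 - (-4)| + |3 - 4| = 3 + 7 + 6 + 1 = 17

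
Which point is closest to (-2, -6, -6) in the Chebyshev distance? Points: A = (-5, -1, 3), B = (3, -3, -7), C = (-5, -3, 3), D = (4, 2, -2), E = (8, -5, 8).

Distances: d(A) = 9, d(B) = 5, d(C) = 9, d(D) = 8, d(E) = 14. Nearest: B = (3, -3, -7) with distance 5.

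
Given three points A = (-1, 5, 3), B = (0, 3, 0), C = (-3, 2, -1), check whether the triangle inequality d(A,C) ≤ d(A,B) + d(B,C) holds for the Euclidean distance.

d(A,B) = √(1² + 2² + 3²) = √14 ≈ 3.7417, d(B,C) = √(3² + 1² + 1²) = √11 ≈ 3.3166, d(A,C) = √(2² + 3² + 4²) = √29 ≈ 5.3852.
d(A,C) ≈ 5.3852 ≤ 3.7417 + 3.3166 = 7.0583. Triangle inequality is satisfied.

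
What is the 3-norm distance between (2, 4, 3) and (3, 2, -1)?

(Σ|x_i - y_i|^3)^(1/3) = (|2 - 3|^3 + |4 - 2|^3 + |3 - (-1)|^3)^(1/3)
= (1^3 + 2^3 + 4^3)^(1/3) = (1 + 8 + 64)^(1/3) = (73)^(1/3) ≈ 4.1793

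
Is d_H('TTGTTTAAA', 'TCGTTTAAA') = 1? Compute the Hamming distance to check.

Differing positions: 2. Hamming distance = 1, so the claim is true.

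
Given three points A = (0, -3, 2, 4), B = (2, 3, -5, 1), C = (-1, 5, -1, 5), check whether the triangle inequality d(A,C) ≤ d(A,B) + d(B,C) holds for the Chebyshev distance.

d(A,B) = max(2, 6, 7, 3) = 7, d(B,C) = max(3, 2, 4, 4) = 4, d(A,C) = max(1, 8, 3, 1) = 8.
d(A,C) = 8 ≤ 7 + 4 = 11. Triangle inequality is satisfied.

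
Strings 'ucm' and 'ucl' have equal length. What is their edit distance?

Let D[i][j] be the edit distance between the first i characters of 'ucm' and the first j characters of 'ucl', with D[i][0] = i, D[0][j] = j, and D[i][j] = D[i-1][j-1] if the characters match, else 1 + min(D[i-1][j], D[i][j-1], D[i-1][j-1]). Filling the table (rows: prefixes of 'ucm', columns: prefixes of 'ucl'):
     ε  u  c  l
  ε  0  1  2  3
  u  1  0  1  2
  c  2  1  0  1
  m  3  2  1  1
The bottom-right entry gives D[3][3] = 1, so no sequence of fewer than 1 edit works. Backtracking through the table gives one optimal edit sequence (1 edit):
  ucm → ucl (sub m→l @3)
Edit distance = 1.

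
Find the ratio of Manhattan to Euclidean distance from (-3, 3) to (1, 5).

L1 = |-3 - 1| + |3 - 5| = 4 + 2 = 6
L2 = √(4² + 2²) = √20 ≈ 4.4721
L1 ≥ L2 always (equality iff movement is along one axis); L1 > L2 here.
Ratio L1/L2 = 6/√20 ≈ 1.3416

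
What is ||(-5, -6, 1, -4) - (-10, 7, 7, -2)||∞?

max(|x_i - y_i|) = max(|-5 - (-10)|, |-6 - 7|, |1 - 7|, |-4 - (-2)|) = max(5, 13, 6, 2) = 13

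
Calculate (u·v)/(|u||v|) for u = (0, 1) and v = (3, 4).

With u = (0, 1), v = (3, 4):
u·v = 0·3 + 1·4 = 0 + 4 = 4.
|u| = √(0² + 1²) = √1, |v| = √(3² + 4²) = √25, so |u||v| = √(1·25) = √25 = 5.
cos θ = (u·v)/(|u||v|) = 4/5 = 0.8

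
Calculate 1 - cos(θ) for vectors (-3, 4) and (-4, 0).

With u = (-3, 4), v = (-4, 0):
u·v = (-3)·(-4) + 4·0 = 12 + 0 = 12.
|u| = √((-3)² + 4²) = √25, |v| = √((-4)² + 0²) = √16, so |u||v| = √(25·16) = √400 = 20.
cos θ = (u·v)/(|u||v|) = 12/20 = 0.6
Cosine distance = 1 - cos θ = 1 - 0.6 = 0.4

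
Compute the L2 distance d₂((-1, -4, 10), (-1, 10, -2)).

√(Σ(x_i - y_i)²) = √((-1 - (-1))² + (-4 - 10)² + (10 - (-2))²)
= √(0² + (-14)² + 12²) = √(0 + 196 + 144) = √340 ≈ 18.4391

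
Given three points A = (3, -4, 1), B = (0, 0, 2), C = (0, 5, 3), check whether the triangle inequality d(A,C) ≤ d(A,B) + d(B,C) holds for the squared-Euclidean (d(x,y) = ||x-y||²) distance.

d(A,B) = 3² + 4² + 1² = 26, d(B,C) = 0² + 5² + 1² = 26, d(A,C) = 3² + 9² + 2² = 94.
d(A,C) = 94 > 26 + 26 = 52. Triangle inequality is VIOLATED. (Squared-Euclidean is not a metric — this is a counterexample.)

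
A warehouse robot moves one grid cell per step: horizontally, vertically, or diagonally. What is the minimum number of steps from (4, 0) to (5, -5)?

max(|x_i - y_i|) = max(|4 - 5|, |0 - (-5)|) = max(1, 5) = 5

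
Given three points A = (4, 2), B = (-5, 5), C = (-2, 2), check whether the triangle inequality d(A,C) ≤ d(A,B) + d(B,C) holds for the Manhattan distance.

d(A,B) = 9 + 3 = 12, d(B,C) = 3 + 3 = 6, d(A,C) = 6 + 0 = 6.
d(A,C) = 6 ≤ 12 + 6 = 18. Triangle inequality is satisfied.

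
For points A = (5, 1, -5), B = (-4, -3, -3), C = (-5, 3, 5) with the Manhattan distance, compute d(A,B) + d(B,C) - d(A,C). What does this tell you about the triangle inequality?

d(A,B) = 9 + 4 + 2 = 15, d(B,C) = 1 + 6 + 8 = 15, d(A,C) = 10 + 2 + 10 = 22.
d(A,B) + d(B,C) - d(A,C) = 15 + 15 - 22 = 30 - 22 = 8. This is ≥ 0, so the triangle inequality holds for these points.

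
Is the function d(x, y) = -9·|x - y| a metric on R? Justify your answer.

No. With c = -9 < 0, d fails non-negativity: d(6, 15) = -9·|6 - 15| = -9·9 = -81 < 0.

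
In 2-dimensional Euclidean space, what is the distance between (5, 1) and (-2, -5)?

√(Σ(x_i - y_i)²) = √((5 - (-2))² + (1 - (-5))²)
= √(7² + 6²) = √(49 + 36) = √85 ≈ 9.2195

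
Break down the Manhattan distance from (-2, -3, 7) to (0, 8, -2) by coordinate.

Σ|x_i - y_i| = |-2 - 0| + |-3 - 8| + |7 - (-2)| = 2 + 11 + 9 = 22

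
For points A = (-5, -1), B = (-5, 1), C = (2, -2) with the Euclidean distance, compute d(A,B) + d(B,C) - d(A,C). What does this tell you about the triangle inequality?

d(A,B) = √(0² + 2²) = √4 = 2, d(B,C) = √(7² + 3²) = √58 ≈ 7.6158, d(A,C) = √(7² + 1²) = √50 ≈ 7.0711.
d(A,B) + d(B,C) - d(A,C) = 2 + 7.6158 - 7.0711 = 9.6158 - 7.0711 = 2.5447 (to 4 decimal places). This is ≥ 0, so the triangle inequality holds for these points.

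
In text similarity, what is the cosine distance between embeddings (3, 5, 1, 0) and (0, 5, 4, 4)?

With u = (3, 5, 1, 0), v = (0, 5, 4, 4):
u·v = 3·0 + 5·5 + 1·4 + 0·4 = 0 + 25 + 4 + 0 = 29.
|u| = √(3² + 5² + 1² + 0²) = √35, |v| = √(0² + 5² + 4² + 4²) = √57, so |u||v| = √(35·57) = √1995.
cos θ = (u·v)/(|u||v|) = 29/√1995 ≈ 0.6493
Cosine distance = 1 - cos θ ≈ 1 - 0.6493 = 0.3507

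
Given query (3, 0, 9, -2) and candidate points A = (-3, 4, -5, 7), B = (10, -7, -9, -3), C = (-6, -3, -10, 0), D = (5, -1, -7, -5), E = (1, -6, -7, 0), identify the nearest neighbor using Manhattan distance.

Distances: d(A) = 33, d(B) = 33, d(C) = 33, d(D) = 22, d(E) = 26. Nearest: D = (5, -1, -7, -5) with distance 22.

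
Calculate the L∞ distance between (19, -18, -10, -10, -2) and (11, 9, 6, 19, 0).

max(|x_i - y_i|) = max(|19 - 11|, |-18 - 9|, |-10 - 6|, |-10 - 19|, |-2 - 0|) = max(8, 27, 16, 29, 2) = 29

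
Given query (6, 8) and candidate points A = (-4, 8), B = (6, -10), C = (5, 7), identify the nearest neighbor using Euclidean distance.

Distances: d(A) = 10, d(B) = 18, d(C) ≈ 1.4142. Nearest: C = (5, 7) with distance 1.4142.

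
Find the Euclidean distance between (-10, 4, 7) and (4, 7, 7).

√(Σ(x_i - y_i)²) = √((-10 - 4)² + (4 - 7)² + (7 - 7)²)
= √((-14)² + (-3)² + 0²) = √(196 + 9 + 0) = √205 ≈ 14.3178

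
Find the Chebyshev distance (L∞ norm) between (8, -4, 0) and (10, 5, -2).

max(|x_i - y_i|) = max(|8 - 10|, |-4 - 5|, |0 - (-2)|) = max(2, 9, 2) = 9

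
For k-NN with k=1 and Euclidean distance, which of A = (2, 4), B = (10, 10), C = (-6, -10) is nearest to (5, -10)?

Distances: d(A) ≈ 14.3178, d(B) ≈ 20.6155, d(C) = 11. Nearest: C = (-6, -10) with distance 11.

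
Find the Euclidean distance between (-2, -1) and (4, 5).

√(Σ(x_i - y_i)²) = √((-2 - 4)² + (-1 - 5)²)
= √((-6)² + (-6)²) = √(36 + 36) = √72 ≈ 8.4853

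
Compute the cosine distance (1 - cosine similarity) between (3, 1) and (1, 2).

With u = (3, 1), v = (1, 2):
u·v = 3·1 + 1·2 = 3 + 2 = 5.
|u| = √(3² + 1²) = √10, |v| = √(1² + 2²) = √5, so |u||v| = √(10·5) = √50.
cos θ = (u·v)/(|u||v|) = 5/√50 ≈ 0.7071
Cosine distance = 1 - cos θ ≈ 1 - 0.7071 = 0.2929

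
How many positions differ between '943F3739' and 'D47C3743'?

Differing positions: 1, 3, 4, 7, 8. Hamming distance = 5.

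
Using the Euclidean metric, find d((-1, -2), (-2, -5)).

√(Σ(x_i - y_i)²) = √((-1 - (-2))² + (-2 - (-5))²)
= √(1² + 3²) = √(1 + 9) = √10 ≈ 3.1623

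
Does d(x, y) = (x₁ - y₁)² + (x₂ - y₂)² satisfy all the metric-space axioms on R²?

No. The squared Euclidean distance fails the triangle inequality. Counterexample: x = (0, 0), y = (2, 4), z = (4, 8). d(x,z) = 4² + 8² = 80, but d(x,y) + d(y,z) = (2² + 4²) + (2² + 4²) = 20 + 20 = 40. Since 80 > 40, the triangle inequality is violated. (Note: √d, the ordinary Euclidean distance, IS a metric.)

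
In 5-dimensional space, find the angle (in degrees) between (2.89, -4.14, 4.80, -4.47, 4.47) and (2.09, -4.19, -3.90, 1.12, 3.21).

With u = (2.89, -4.14, 4.80, -4.47, 4.47), v = (2.09, -4.19, -3.90, 1.12, 3.21):
u·v = 2.89·2.09 + (-4.14)·(-4.19) + 4.8·(-3.9) + (-4.47)·1.12 + 4.47·3.21 = 6.0401 + 17.3466 + (-18.72) + (-5.0064) + 14.3487 = 14.009.
|u| = √(2.89² + (-4.14)² + 4.8² + (-4.47)² + 4.47²) = √(8.3521 + 17.1396 + 23.04 + 19.9809 + 19.9809) = √88.4935, |v| = √(2.09² + (-4.19)² + (-3.9)² + 1.12² + 3.21²) = √(4.3681 + 17.5561 + 15.21 + 1.2544 + 10.3041) = √48.6927.
cos θ = (u·v)/(|u||v|) = 14.009/(√88.4935·√48.6927) ≈ 0.213412
θ = arccos(0.213412) ≈ 77.68°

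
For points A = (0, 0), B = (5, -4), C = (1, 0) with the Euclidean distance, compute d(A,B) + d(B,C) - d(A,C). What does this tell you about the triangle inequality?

d(A,B) = √(5² + 4²) = √41 ≈ 6.4031, d(B,C) = √(4² + 4²) = √32 ≈ 5.6569, d(A,C) = √(1² + 0²) = √1 = 1.
d(A,B) + d(B,C) - d(A,C) = 6.4031 + 5.6569 - 1 = 12.06 - 1 = 11.06 (to 4 decimal places). This is ≥ 0, so the triangle inequality holds for these points.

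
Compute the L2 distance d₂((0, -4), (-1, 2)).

√(Σ(x_i - y_i)²) = √((0 - (-1))² + (-4 - 2)²)
= √(1² + (-6)²) = √(1 + 36) = √37 ≈ 6.0828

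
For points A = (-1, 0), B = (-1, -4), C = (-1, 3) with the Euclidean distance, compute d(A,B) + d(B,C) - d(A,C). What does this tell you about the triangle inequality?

d(A,B) = √(0² + 4²) = √16 = 4, d(B,C) = √(0² + 7²) = √49 = 7, d(A,C) = √(0² + 3²) = √9 = 3.
d(A,B) + d(B,C) - d(A,C) = 4 + 7 - 3 = 11 - 3 = 8. This is ≥ 0, so the triangle inequality holds for these points.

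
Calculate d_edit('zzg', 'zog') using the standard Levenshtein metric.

Let D[i][j] be the edit distance between the first i characters of 'zzg' and the first j characters of 'zog', with D[i][0] = i, D[0][j] = j, and D[i][j] = D[i-1][j-1] if the characters match, else 1 + min(D[i-1][j], D[i][j-1], D[i-1][j-1]). Filling the table (rows: prefixes of 'zzg', columns: prefixes of 'zog'):
     ε  z  o  g
  ε  0  1  2  3
  z  1  0  1  2
  z  2  1  1  2
  g  3  2  2  1
The bottom-right entry gives D[3][3] = 1, so no sequence of fewer than 1 edit works. Backtracking through the table gives one optimal edit sequence (1 edit):
  zzg → zog (sub z→o @2)
Edit distance = 1.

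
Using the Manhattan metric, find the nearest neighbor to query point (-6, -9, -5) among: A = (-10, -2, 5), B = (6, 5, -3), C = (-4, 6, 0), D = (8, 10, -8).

Distances: d(A) = 21, d(B) = 28, d(C) = 22, d(D) = 36. Nearest: A = (-10, -2, 5) with distance 21.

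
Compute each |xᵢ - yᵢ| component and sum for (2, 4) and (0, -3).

Σ|x_i - y_i| = |2 - 0| + |4 - (-3)| = 2 + 7 = 9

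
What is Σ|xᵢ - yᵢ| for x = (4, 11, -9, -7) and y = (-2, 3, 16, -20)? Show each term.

Σ|x_i - y_i| = |4 - (-2)| + |11 - 3| + |-9 - 16| + |-7 - (-20)| = 6 + 8 + 25 + 13 = 52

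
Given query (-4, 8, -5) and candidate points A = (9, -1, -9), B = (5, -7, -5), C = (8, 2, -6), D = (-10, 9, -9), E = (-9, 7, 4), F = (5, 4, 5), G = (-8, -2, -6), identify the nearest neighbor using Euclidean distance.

Distances: d(A) ≈ 16.3095, d(B) ≈ 17.4929, d(C) ≈ 13.4536, d(D) ≈ 7.2801, d(E) ≈ 10.3441, d(F) ≈ 14.0357, d(G) ≈ 10.8167. Nearest: D = (-10, 9, -9) with distance 7.2801.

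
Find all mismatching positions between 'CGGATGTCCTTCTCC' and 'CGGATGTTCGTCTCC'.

Differing positions: 8, 10. Hamming distance = 2.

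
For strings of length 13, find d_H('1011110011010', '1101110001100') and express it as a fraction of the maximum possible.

Differing positions: 2, 3, 9, 11, 12. Hamming distance = 5. The maximum possible Hamming distance for length-13 strings is 13, so d_H/13 = 5/13 ≈ 0.3846.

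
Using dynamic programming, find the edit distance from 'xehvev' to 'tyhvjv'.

Let D[i][j] be the edit distance between the first i characters of 'xehvev' and the first j characters of 'tyhvjv', with D[i][0] = i, D[0][j] = j, and D[i][j] = D[i-1][j-1] if the characters match, else 1 + min(D[i-1][j], D[i][j-1], D[i-1][j-1]). Filling the table (rows: prefixes of 'xehvev', columns: prefixes of 'tyhvjv'):
     ε  t  y  h  v  j  v
  ε  0  1  2  3  4  5  6
  x  1  1  2  3  4  5  6
  e  2  2  2  3  4  5  6
  h  3  3  3  2  3  4  5
  v  4  4  4  3  2  3  4
  e  5  5  5  4  3  3  4
  v  6  6  6  5  4  4  3
The bottom-right entry gives D[6][6] = 3, so no sequence of fewer than 3 edits works. Backtracking through the table gives one optimal edit sequence (3 edits):
  xehvev → tehvev (sub x→t @1)
  tehvev → tyhvev (sub e→y @2)
  tyhvev → tyhvjv (sub e→j @5)
Edit distance = 3.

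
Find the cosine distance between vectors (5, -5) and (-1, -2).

With u = (5, -5), v = (-1, -2):
u·v = 5·(-1) + (-5)·(-2) = (-5) + 10 = 5.
|u| = √(5² + (-5)²) = √50, |v| = √((-1)² + (-2)²) = √5, so |u||v| = √(50·5) = √250.
cos θ = (u·v)/(|u||v|) = 5/√250 ≈ 0.3162
Cosine distance = 1 - cos θ ≈ 1 - 0.3162 = 0.6838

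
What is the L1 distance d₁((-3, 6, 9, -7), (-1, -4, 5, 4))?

Σ|x_i - y_i| = |-3 - (-1)| + |6 - (-4)| + |9 - 5| + |-7 - 4| = 2 + 10 + 4 + 11 = 27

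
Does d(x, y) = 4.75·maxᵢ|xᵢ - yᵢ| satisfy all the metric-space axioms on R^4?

Yes. The L∞ (Chebyshev) norm induces a metric on R^4, and multiplying a metric by a positive constant 4.75 > 0 preserves all four axioms: non-negativity (4.75·||x-y|| ≥ 0), identity (4.75·||x-y|| = 0 ⟺ ||x-y|| = 0 ⟺ x = y), symmetry (||x-y|| = ||y-x||), and the triangle inequality (4.75·||x-z|| ≤ 4.75·||x-y|| + 4.75·||y-z||). So d is a metric.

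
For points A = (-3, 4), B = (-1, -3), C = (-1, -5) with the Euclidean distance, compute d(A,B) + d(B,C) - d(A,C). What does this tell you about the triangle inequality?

d(A,B) = √(2² + 7²) = √53 ≈ 7.2801, d(B,C) = √(0² + 2²) = √4 = 2, d(A,C) = √(2² + 9²) = √85 ≈ 9.2195.
d(A,B) + d(B,C) - d(A,C) = 7.2801 + 2 - 9.2195 = 9.2801 - 9.2195 = 0.0606 (to 4 decimal places). This is ≥ 0, so the triangle inequality holds for these points.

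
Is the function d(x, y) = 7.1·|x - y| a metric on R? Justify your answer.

Yes. Since |x - y| is a metric on R and 7.1 > 0, the positive scalar multiple 7.1·|x - y| is also a metric: scaling by a positive constant preserves non-negativity, identity (d=0 ⟺ |x-y|=0 ⟺ x=y), symmetry, and the triangle inequality.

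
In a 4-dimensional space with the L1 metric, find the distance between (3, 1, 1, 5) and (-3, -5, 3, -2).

Σ|x_i - y_i| = |3 - (-3)| + |1 - (-5)| + |1 - 3| + |5 - (-2)| = 6 + 6 + 2 + 7 = 21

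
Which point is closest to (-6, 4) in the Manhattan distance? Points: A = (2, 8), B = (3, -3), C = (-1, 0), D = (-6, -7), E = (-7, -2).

Distances: d(A) = 12, d(B) = 16, d(C) = 9, d(D) = 11, d(E) = 7. Nearest: E = (-7, -2) with distance 7.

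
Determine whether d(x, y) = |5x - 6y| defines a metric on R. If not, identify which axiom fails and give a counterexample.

No. d fails symmetry: d(6, 1) = |5·6 - 6·1| = |24| = 24, but d(1, 6) = |5·1 - 6·6| = |-31| = 31. Since 24 ≠ 31, d(x,y) ≠ d(y,x) in general.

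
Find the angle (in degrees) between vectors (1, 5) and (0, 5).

With u = (1, 5), v = (0, 5):
u·v = 1·0 + 5·5 = 0 + 25 = 25.
|u| = √(1² + 5²) = √26, |v| = √(0² + 5²) = √25, so |u||v| = √(26·25) = √650.
cos θ = (u·v)/(|u||v|) = 25/√650 ≈ 0.980581
θ = arccos(0.980581) ≈ 11.31°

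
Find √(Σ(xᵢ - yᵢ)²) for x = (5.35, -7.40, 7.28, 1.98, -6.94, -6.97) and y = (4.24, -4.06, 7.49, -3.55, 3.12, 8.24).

√(Σ(x_i - y_i)²) = √((5.35 - 4.24)² + (-7.4 - (-4.06))² + (7.28 - 7.49)² + (1.98 - (-3.55))² + (-6.94 - 3.12)² + (-6.97 - 8.24)²)
= √(1.11² + (-3.34)² + (-0.21)² + 5.53² + (-10.06)² + (-15.21)²) = √(1.2321 + 11.1556 + 0.0441 + 30.5809 + 101.2036 + 231.3441) = √375.5604 ≈ 19.3794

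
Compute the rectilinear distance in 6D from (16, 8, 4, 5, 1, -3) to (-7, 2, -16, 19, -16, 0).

Σ|x_i - y_i| = |16 - (-7)| + |8 - 2| + |4 - (-16)| + |5 - 19| + |1 - (-16)| + |-3 - 0| = 23 + 6 + 20 + 14 + 17 + 3 = 83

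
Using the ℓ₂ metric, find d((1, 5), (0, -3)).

√(Σ(x_i - y_i)²) = √((1 - 0)² + (5 - (-3))²)
= √(1² + 8²) = √(1 + 64) = √65 ≈ 8.0623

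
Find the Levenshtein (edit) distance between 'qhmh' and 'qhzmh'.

Let D[i][j] be the edit distance between the first i characters of 'qhmh' and the first j characters of 'qhzmh', with D[i][0] = i, D[0][j] = j, and D[i][j] = D[i-1][j-1] if the characters match, else 1 + min(D[i-1][j], D[i][j-1], D[i-1][j-1]). Filling the table (rows: prefixes of 'qhmh', columns: prefixes of 'qhzmh'):
     ε  q  h  z  m  h
  ε  0  1  2  3  4  5
  q  1  0  1  2  3  4
  h  2  1  0  1  2  3
  m  3  2  1  1  1  2
  h  4  3  2  2  2  1
The bottom-right entry gives D[4][5] = 1, so no sequence of fewer than 1 edit works. Backtracking through the table gives one optimal edit sequence (1 edit):
  qhmh → qhzmh (ins z @3)
Edit distance = 1.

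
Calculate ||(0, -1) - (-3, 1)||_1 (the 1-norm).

Σ|x_i - y_i| = |0 - (-3)| + |-1 - 1| = 3 + 2 = 5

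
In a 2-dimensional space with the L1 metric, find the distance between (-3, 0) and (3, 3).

Σ|x_i - y_i| = |-3 - 3| + |0 - 3| = 6 + 3 = 9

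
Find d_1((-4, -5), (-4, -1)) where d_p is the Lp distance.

Σ|x_i - y_i| = |-4 - (-4)| + |-5 - (-1)| = 0 + 4 = 4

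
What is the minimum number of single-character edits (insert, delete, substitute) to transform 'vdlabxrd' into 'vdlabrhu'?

Let D[i][j] be the edit distance between the first i characters of 'vdlabxrd' and the first j characters of 'vdlabrhu', with D[i][0] = i, D[0][j] = j, and D[i][j] = D[i-1][j-1] if the characters match, else 1 + min(D[i-1][j], D[i][j-1], D[i-1][j-1]). Filling the table (rows: prefixes of 'vdlabxrd', columns: prefixes of 'vdlabrhu'):
     ε  v  d  l  a  b  r  h  u
  ε  0  1  2  3  4  5  6  7  8
  v  1  0  1  2  3  4  5  6  7
  d  2  1  0  1  2  3  4  5  6
  l  3  2  1  0  1  2  3  4  5
  a  4  3  2  1  0  1  2  3  4
  b  5  4  3  2  1  0  1  2  3
  x  6  5  4  3  2  1  1  2  3
  r  7  6  5  4  3  2  1  2  3
  d  8  7  6  5  4  3  2  2  3
The bottom-right entry gives D[8][8] = 3, so no sequence of fewer than 3 edits works. Backtracking through the table gives one optimal edit sequence (3 edits):
  vdlabxrd → vdlabrrd (sub x→r @6)
  vdlabrrd → vdlabrhd (sub r→h @7)
  vdlabrhd → vdlabrhu (sub d→u @8)
Edit distance = 3.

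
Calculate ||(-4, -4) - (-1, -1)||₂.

√(Σ(x_i - y_i)²) = √((-4 - (-1))² + (-4 - (-1))²)
= √((-3)² + (-3)²) = √(9 + 9) = √18 ≈ 4.2426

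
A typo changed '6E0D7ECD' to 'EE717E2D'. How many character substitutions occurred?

Differing positions: 1, 3, 4, 7. Hamming distance = 4.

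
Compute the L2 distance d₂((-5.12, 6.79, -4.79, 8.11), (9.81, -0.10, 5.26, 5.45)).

√(Σ(x_i - y_i)²) = √((-5.12 - 9.81)² + (6.79 - (-0.1))² + (-4.79 - 5.26)² + (8.11 - 5.45)²)
= √((-14.93)² + 6.89² + (-10.05)² + 2.66²) = √(222.9049 + 47.4721 + 101.0025 + 7.0756) = √378.4551 ≈ 19.4539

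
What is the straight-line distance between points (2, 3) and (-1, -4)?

√(Σ(x_i - y_i)²) = √((2 - (-1))² + (3 - (-4))²)
= √(3² + 7²) = √(9 + 49) = √58 ≈ 7.6158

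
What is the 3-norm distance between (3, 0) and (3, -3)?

(Σ|x_i - y_i|^3)^(1/3) = (|3 - 3|^3 + |0 - (-3)|^3)^(1/3)
= (0^3 + 3^3)^(1/3) = (0 + 27)^(1/3) = (27)^(1/3) = 3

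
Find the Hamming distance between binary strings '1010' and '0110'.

Differing positions: 1, 2. Hamming distance = 2.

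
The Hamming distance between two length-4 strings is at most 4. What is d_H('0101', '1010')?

Differing positions: 1, 2, 3, 4. Hamming distance = 4. The maximum possible Hamming distance for length-4 strings is 4, so d_H/4 = 4/4 = 1.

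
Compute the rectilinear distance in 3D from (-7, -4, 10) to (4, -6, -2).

Σ|x_i - y_i| = |-7 - 4| + |-4 - (-6)| + |10 - (-2)| = 11 + 2 + 12 = 25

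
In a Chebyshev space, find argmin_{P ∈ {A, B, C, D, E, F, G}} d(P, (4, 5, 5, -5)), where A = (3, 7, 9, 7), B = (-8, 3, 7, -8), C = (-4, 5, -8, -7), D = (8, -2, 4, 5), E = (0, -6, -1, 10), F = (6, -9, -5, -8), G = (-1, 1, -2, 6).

Distances: d(A) = 12, d(B) = 12, d(C) = 13, d(D) = 10, d(E) = 15, d(F) = 14, d(G) = 11. Nearest: D = (8, -2, 4, 5) with distance 10.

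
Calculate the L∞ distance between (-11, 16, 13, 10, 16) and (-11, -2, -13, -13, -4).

max(|x_i - y_i|) = max(|-11 - (-11)|, |16 - (-2)|, |13 - (-13)|, |10 - (-13)|, |16 - (-4)|) = max(0, 18, 26, 23, 20) = 26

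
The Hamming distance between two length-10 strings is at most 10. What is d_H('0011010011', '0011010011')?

Differing positions: none. Hamming distance = 0. The maximum possible Hamming distance for length-10 strings is 10, so d_H/10 = 0/10 = 0.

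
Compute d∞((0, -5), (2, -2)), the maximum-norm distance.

max(|x_i - y_i|) = max(|0 - 2|, |-5 - (-2)|) = max(2, 3) = 3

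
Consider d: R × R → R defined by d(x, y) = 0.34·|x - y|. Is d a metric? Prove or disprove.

Yes. Since |x - y| is a metric on R and 0.34 > 0, the positive scalar multiple 0.34·|x - y| is also a metric: scaling by a positive constant preserves non-negativity, identity (d=0 ⟺ |x-y|=0 ⟺ x=y), symmetry, and the triangle inequality.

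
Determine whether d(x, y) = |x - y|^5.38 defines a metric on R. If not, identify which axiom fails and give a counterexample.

No. d(x,y) = |x-y|^5.38 fails the triangle inequality since p = 5.38 > 1. Counterexample: x = -5, y = -1, z = 11. d(x,z) = |-5 - 11|^5.38 = 16^5.38 ≈ 3007222.1163, but d(x,y) + d(y,z) = 4^5.38 + 12^5.38 ≈ 1734.1344 + 639727.6231 = 641461.7575. Since 3007222.1163 > 641461.7575, the triangle inequality is violated.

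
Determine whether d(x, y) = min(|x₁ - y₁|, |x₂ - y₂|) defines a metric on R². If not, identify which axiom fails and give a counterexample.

No. d fails identity of indiscernibles: take x = (-4, 0) and y = (-4, 2). Then d(x,y) = min(|-4 - (-4)|, |0 - 2|) = min(0, 2) = 0, yet x ≠ y.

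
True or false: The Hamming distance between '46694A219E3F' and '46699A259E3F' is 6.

Differing positions: 5, 8. Hamming distance = 2, so the claim that d_H = 6 is false.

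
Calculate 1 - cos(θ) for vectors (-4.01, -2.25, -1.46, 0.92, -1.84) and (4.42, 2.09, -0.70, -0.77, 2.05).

With u = (-4.01, -2.25, -1.46, 0.92, -1.84), v = (4.42, 2.09, -0.70, -0.77, 2.05):
u·v = (-4.01)·4.42 + (-2.25)·2.09 + (-1.46)·(-0.7) + 0.92·(-0.77) + (-1.84)·2.05 = (-17.7242) + (-4.7025) + 1.022 + (-0.7084) + (-3.772) = -25.8851.
|u| = √((-4.01)² + (-2.25)² + (-1.46)² + 0.92² + (-1.84)²) = √(16.0801 + 5.0625 + 2.1316 + 0.8464 + 3.3856) = √27.5062, |v| = √(4.42² + 2.09² + (-0.7)² + (-0.77)² + 2.05²) = √(19.5364 + 4.3681 + 0.49 + 0.5929 + 4.2025) = √29.1899.
cos θ = (u·v)/(|u||v|) = -25.8851/(√27.5062·√29.1899) ≈ -0.9135
Cosine distance = 1 - cos θ ≈ 1 - (-0.9135) = 1.9135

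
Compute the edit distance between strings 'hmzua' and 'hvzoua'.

Let D[i][j] be the edit distance between the first i characters of 'hmzua' and the first j characters of 'hvzoua', with D[i][0] = i, D[0][j] = j, and D[i][j] = D[i-1][j-1] if the characters match, else 1 + min(D[i-1][j], D[i][j-1], D[i-1][j-1]). Filling the table (rows: prefixes of 'hmzua', columns: prefixes of 'hvzoua'):
     ε  h  v  z  o  u  a
  ε  0  1  2  3  4  5  6
  h  1  0  1  2  3  4  5
  m  2  1  1  2  3  4  5
  z  3  2  2  1  2  3  4
  u  4  3  3  2  2  2  3
  a  5  4  4  3  3  3  2
The bottom-right entry gives D[5][6] = 2, so no sequence of fewer than 2 edits works. Backtracking through the table gives one optimal edit sequence (2 edits):
  hmzua → hvzua (sub m→v @2)
  hvzua → hvzoua (ins o @4)
Edit distance = 2.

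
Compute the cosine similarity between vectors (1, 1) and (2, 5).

With u = (1, 1), v = (2, 5):
u·v = 1·2 + 1·5 = 2 + 5 = 7.
|u| = √(1² + 1²) = √2, |v| = √(2² + 5²) = √29, so |u||v| = √(2·29) = √58.
cos θ = (u·v)/(|u||v|) = 7/√58 ≈ 0.9191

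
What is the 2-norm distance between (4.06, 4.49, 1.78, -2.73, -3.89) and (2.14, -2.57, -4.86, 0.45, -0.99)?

(Σ|x_i - y_i|^2)^(1/2) = (|4.06 - 2.14|^2 + |4.49 - (-2.57)|^2 + |1.78 - (-4.86)|^2 + |-2.73 - 0.45|^2 + |-3.89 - (-0.99)|^2)^(1/2)
= (1.92^2 + 7.06^2 + 6.64^2 + 3.18^2 + 2.9^2)^(1/2) = (3.6864 + 49.8436 + 44.0896 + 10.1124 + 8.41)^(1/2) = (116.142)^(1/2) ≈ 10.7769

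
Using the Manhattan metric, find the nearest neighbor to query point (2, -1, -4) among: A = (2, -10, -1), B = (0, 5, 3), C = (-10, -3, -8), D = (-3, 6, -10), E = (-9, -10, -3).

Distances: d(A) = 12, d(B) = 15, d(C) = 18, d(D) = 18, d(E) = 21. Nearest: A = (2, -10, -1) with distance 12.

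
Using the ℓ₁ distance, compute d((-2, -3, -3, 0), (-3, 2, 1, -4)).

Σ|x_i - y_i| = |-2 - (-3)| + |-3 - 2| + |-3 - 1| + |0 - (-4)| = 1 + 5 + 4 + 4 = 14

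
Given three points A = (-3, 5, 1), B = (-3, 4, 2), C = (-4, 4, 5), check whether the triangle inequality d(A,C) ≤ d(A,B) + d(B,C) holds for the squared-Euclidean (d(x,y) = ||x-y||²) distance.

d(A,B) = 0² + 1² + 1² = 2, d(B,C) = 1² + 0² + 3² = 10, d(A,C) = 1² + 1² + 4² = 18.
d(A,C) = 18 > 2 + 10 = 12. Triangle inequality is VIOLATED. (Squared-Euclidean is not a metric — this is a counterexample.)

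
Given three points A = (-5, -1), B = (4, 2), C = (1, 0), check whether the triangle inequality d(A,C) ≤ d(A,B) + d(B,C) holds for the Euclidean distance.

d(A,B) = √(9² + 3²) = √90 ≈ 9.4868, d(B,C) = √(3² + 2²) = √13 ≈ 3.6056, d(A,C) = √(6² + 1²) = √37 ≈ 6.0828.
d(A,C) ≈ 6.0828 ≤ 9.4868 + 3.6056 = 13.0924. Triangle inequality is satisfied.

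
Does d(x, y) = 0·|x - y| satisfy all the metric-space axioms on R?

No. With c = 0, d(x,y) = 0 for all x, y. This fails identity of indiscernibles: d(1, 6) = 0 but 1 ≠ 6.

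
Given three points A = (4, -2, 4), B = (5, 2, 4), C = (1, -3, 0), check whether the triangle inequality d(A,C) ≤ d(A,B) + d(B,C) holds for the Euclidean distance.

d(A,B) = √(1² + 4² + 0²) = √17 ≈ 4.1231, d(B,C) = √(4² + 5² + 4²) = √57 ≈ 7.5498, d(A,C) = √(3² + 1² + 4²) = √26 ≈ 5.099.
d(A,C) ≈ 5.099 ≤ 4.1231 + 7.5498 = 11.6729. Triangle inequality is satisfied.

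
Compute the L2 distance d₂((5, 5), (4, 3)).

√(Σ(x_i - y_i)²) = √((5 - 4)² + (5 - 3)²)
= √(1² + 2²) = √(1 + 4) = √5 ≈ 2.2361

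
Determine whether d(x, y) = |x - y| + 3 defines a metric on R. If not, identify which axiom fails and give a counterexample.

No. d fails identity of indiscernibles (specifically d(x,x) = 0): d(3, 3) = |3 - 3| + 3 = 0 + 3 = 3 ≠ 0.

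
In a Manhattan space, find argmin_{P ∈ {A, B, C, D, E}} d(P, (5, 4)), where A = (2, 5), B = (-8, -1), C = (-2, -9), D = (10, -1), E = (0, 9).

Distances: d(A) = 4, d(B) = 18, d(C) = 20, d(D) = 10, d(E) = 10. Nearest: A = (2, 5) with distance 4.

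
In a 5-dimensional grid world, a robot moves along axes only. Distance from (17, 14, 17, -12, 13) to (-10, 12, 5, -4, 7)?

Σ|x_i - y_i| = |17 - (-10)| + |14 - 12| + |17 - 5| + |-12 - (-4)| + |13 - 7| = 27 + 2 + 12 + 8 + 6 = 55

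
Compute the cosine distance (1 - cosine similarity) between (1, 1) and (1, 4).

With u = (1, 1), v = (1, 4):
u·v = 1·1 + 1·4 = 1 + 4 = 5.
|u| = √(1² + 1²) = √2, |v| = √(1² + 4²) = √17, so |u||v| = √(2·17) = √34.
cos θ = (u·v)/(|u||v|) = 5/√34 ≈ 0.8575
Cosine distance = 1 - cos θ ≈ 1 - 0.8575 = 0.1425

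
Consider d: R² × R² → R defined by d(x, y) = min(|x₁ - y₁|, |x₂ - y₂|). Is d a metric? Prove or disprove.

No. d fails identity of indiscernibles: take x = (-2, 0) and y = (-2, 4). Then d(x,y) = min(|-2 - (-2)|, |0 - 4|) = min(0, 4) = 0, yet x ≠ y.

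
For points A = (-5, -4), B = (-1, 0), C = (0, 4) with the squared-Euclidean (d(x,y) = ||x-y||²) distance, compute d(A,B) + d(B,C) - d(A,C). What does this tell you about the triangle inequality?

d(A,B) = 4² + 4² = 32, d(B,C) = 1² + 4² = 17, d(A,C) = 5² + 8² = 89.
d(A,B) + d(B,C) - d(A,C) = 32 + 17 - 89 = 49 - 89 = -40. This is < 0, so the triangle inequality FAILS for these points (squared-Euclidean is not a metric).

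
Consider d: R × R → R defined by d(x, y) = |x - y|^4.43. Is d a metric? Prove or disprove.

No. d(x,y) = |x-y|^4.43 fails the triangle inequality since p = 4.43 > 1. Counterexample: x = 0, y = 6, z = 15. d(x,z) = |0 - 15|^4.43 = 15^4.43 ≈ 162212.4851, but d(x,y) + d(y,z) = 6^4.43 + 9^4.43 ≈ 2800.3353 + 16876.9637 = 19677.299. Since 162212.4851 > 19677.299, the triangle inequality is violated.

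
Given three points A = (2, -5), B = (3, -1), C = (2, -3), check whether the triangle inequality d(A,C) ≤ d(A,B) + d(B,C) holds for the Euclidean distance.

d(A,B) = √(1² + 4²) = √17 ≈ 4.1231, d(B,C) = √(1² + 2²) = √5 ≈ 2.2361, d(A,C) = √(0² + 2²) = √4 = 2.
d(A,C) = 2 ≤ 4.1231 + 2.2361 = 6.3592. Triangle inequality is satisfied.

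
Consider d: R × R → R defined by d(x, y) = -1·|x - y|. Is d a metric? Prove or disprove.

No. With c = -1 < 0, d fails non-negativity: d(5, 6) = -1·|5 - 6| = -1·1 = -1 < 0.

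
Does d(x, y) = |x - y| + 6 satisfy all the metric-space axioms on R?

No. d fails identity of indiscernibles (specifically d(x,x) = 0): d(-2, -2) = |-2 - (-2)| + 6 = 0 + 6 = 6 ≠ 0.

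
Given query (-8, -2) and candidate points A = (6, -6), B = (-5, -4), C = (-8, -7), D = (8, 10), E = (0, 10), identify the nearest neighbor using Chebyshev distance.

Distances: d(A) = 14, d(B) = 3, d(C) = 5, d(D) = 16, d(E) = 12. Nearest: B = (-5, -4) with distance 3.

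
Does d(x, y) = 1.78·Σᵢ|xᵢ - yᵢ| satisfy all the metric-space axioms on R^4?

Yes. The L1 (Manhattan) norm induces a metric on R^4, and multiplying a metric by a positive constant 1.78 > 0 preserves all four axioms: non-negativity (1.78·||x-y|| ≥ 0), identity (1.78·||x-y|| = 0 ⟺ ||x-y|| = 0 ⟺ x = y), symmetry (||x-y|| = ||y-x||), and the triangle inequality (1.78·||x-z|| ≤ 1.78·||x-y|| + 1.78·||y-z||). So d is a metric.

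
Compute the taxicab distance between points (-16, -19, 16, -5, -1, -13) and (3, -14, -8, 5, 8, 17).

Σ|x_i - y_i| = |-16 - 3| + |-19 - (-14)| + |16 - (-8)| + |-5 - 5| + |-1 - 8| + |-13 - 17| = 19 + 5 + 24 + 10 + 9 + 30 = 97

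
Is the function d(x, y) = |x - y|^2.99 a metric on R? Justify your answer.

No. d(x,y) = |x-y|^2.99 fails the triangle inequality since p = 2.99 > 1. Counterexample: x = 4, y = 11, z = 22. d(x,z) = |4 - 22|^2.99 = 18^2.99 ≈ 5665.8463, but d(x,y) + d(y,z) = 7^2.99 + 11^2.99 ≈ 336.39 + 1299.4636 = 1635.8536. Since 5665.8463 > 1635.8536, the triangle inequality is violated.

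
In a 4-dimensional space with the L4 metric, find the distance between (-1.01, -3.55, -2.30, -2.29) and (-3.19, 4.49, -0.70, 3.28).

(Σ|x_i - y_i|^4)^(1/4) = (|-1.01 - (-3.19)|^4 + |-3.55 - 4.49|^4 + |-2.3 - (-0.7)|^4 + |-2.29 - 3.28|^4)^(1/4)
= (2.18^4 + 8.04^4 + 1.6^4 + 5.57^4)^(1/4) ≈ (22.5853 + 4178.5365 + 6.5536 + 962.5444)^(1/4) = (5170.2198)^(1/4) ≈ 8.4796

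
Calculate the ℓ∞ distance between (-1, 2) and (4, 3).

max(|x_i - y_i|) = max(|-1 - 4|, |2 - 3|) = max(5, 1) = 5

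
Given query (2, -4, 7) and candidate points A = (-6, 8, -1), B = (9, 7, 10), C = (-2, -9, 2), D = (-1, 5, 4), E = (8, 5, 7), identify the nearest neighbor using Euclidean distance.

Distances: d(A) ≈ 16.4924, d(B) ≈ 13.3791, d(C) ≈ 8.124, d(D) ≈ 9.9499, d(E) ≈ 10.8167. Nearest: C = (-2, -9, 2) with distance 8.124.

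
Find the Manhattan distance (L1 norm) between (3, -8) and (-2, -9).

Σ|x_i - y_i| = |3 - (-2)| + |-8 - (-9)| = 5 + 1 = 6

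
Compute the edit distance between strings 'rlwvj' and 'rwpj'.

Let D[i][j] be the edit distance between the first i characters of 'rlwvj' and the first j characters of 'rwpj', with D[i][0] = i, D[0][j] = j, and D[i][j] = D[i-1][j-1] if the characters match, else 1 + min(D[i-1][j], D[i][j-1], D[i-1][j-1]). Filling the table (rows: prefixes of 'rlwvj', columns: prefixes of 'rwpj'):
     ε  r  w  p  j
  ε  0  1  2  3  4
  r  1  0  1  2  3
  l  2  1  1  2  3
  w  3  2  1  2  3
  v  4  3  2  2  3
  j  5  4  3  3  2
The bottom-right entry gives D[5][4] = 2, so no sequence of fewer than 2 edits works. Backtracking through the table gives one optimal edit sequence (2 edits):
  rlwvj → rwvj (del l @2)
  rwvj → rwpj (sub v→p @3)
Edit distance = 2.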